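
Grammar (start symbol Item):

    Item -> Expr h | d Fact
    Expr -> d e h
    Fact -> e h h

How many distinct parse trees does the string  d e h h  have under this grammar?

Parse trees for d e h h:
  [Item [Expr d e h] h]
  [Item d [Fact e h h]]

2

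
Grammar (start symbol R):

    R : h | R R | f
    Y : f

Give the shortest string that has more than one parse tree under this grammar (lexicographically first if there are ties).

f f f

length 1: no string has ≥2 trees
length 2: no string has ≥2 trees
length 3: f f f has 2 parse trees

Two derivations of f f f:
  R ⇒ R R ⇒ R R R ⇒ f R R ⇒ f f R ⇒ f f f
  R ⇒ R R ⇒ f R ⇒ f R R ⇒ f f R ⇒ f f f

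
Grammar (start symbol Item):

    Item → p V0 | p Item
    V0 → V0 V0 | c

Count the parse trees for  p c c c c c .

Parse trees for p c c c c c (showing first 6 of 14):
  [Item p [V0 [V0 c] [V0 [V0 c] [V0 [V0 c] [V0 [V0 c] [V0 c]]]]]]
  [Item p [V0 [V0 c] [V0 [V0 c] [V0 [V0 [V0 c] [V0 c]] [V0 c]]]]]
  [Item p [V0 [V0 c] [V0 [V0 [V0 c] [V0 c]] [V0 [V0 c] [V0 c]]]]]
  [Item p [V0 [V0 c] [V0 [V0 [V0 c] [V0 [V0 c] [V0 c]]] [V0 c]]]]
  [Item p [V0 [V0 c] [V0 [V0 [V0 [V0 c] [V0 c]] [V0 c]] [V0 c]]]]
  [Item p [V0 [V0 [V0 c] [V0 c]] [V0 [V0 c] [V0 [V0 c] [V0 c]]]]]

14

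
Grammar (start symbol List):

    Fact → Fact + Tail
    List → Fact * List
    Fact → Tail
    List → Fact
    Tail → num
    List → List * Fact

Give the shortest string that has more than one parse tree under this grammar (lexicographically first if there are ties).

length 1: no string has ≥2 trees
length 3: num * num has 2 parse trees

Two derivations of num * num:
  List ⇒ Fact * List ⇒ Tail * List ⇒ num * List ⇒ num * Fact ⇒ num * Tail ⇒ num * num
  List ⇒ List * Fact ⇒ Fact * Fact ⇒ Tail * Fact ⇒ num * Fact ⇒ num * Tail ⇒ num * num

num * num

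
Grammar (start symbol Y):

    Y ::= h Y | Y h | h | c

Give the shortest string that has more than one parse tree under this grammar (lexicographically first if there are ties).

length 1: no string has ≥2 trees
length 2: h h has 2 parse trees

Two derivations of h h:
  Y ⇒ h Y ⇒ h h
  Y ⇒ Y h ⇒ h h

h h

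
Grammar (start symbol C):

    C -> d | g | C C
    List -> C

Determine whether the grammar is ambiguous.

Witness: d d d

Derivation 1: C ⇒ C C ⇒ d C ⇒ d C C ⇒ d d C ⇒ d d d
Derivation 2: C ⇒ C C ⇒ C C C ⇒ d C C ⇒ d d C ⇒ d d d

Two distinct leftmost derivations for the same string.

Ambiguous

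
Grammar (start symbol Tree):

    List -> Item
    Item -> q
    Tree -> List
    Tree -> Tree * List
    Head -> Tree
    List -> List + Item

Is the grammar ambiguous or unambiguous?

Only Tree, List, Item are reachable from Tree; ignoring the rest: This is a standard precedence ladder (Tree over List over Item), with each level left-recursive on its own operator ('*' at Tree, '+' at List). That structure is LR(1), hence unambiguous.

Unambiguous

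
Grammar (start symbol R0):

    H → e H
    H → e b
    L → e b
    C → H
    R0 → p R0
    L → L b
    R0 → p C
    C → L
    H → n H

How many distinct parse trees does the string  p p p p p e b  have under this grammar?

2

Parse trees for p p p p p e b:
  [R0 p [R0 p [R0 p [R0 p [R0 p [C [H e b]]]]]]]
  [R0 p [R0 p [R0 p [R0 p [R0 p [C [L e b]]]]]]]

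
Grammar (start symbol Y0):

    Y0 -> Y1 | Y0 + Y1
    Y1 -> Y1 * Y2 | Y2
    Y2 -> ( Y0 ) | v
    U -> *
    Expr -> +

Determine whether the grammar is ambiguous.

Unambiguous

(U, Expr are unreachable from Y0, so their rules don't affect L(Y0).) The grammar is stratified — Y0 handles '+' (left-recursive), Y1 handles '*', Y2 atoms. Each operator has a fixed associativity and precedence level, so every string has one parse.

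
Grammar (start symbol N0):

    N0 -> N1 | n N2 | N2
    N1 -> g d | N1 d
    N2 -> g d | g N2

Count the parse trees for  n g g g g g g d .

Parse trees for n g g g g g g d:
  [N0 n [N2 g [N2 g [N2 g [N2 g [N2 g [N2 g d]]]]]]]

1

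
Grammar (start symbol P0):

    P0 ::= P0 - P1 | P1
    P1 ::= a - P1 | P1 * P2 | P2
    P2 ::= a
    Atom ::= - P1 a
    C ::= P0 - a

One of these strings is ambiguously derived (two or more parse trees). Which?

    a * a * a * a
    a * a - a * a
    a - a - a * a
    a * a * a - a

a - a - a * a

a * a * a * a: 1 tree
a * a - a * a: 1 tree
a - a - a * a: 7 trees
a * a * a - a: 1 tree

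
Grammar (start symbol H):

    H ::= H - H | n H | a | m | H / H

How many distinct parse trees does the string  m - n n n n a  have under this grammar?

1

Parse trees for m - n n n n a:
  [H [H m] - [H n [H n [H n [H n [H a]]]]]]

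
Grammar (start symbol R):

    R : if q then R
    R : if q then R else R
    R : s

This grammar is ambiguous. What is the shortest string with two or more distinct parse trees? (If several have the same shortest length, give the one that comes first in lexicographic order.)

if q then if q then s else s

length 1: no string has ≥2 trees
length 4: no string has ≥2 trees
length 6: no string has ≥2 trees
length 7: no string has ≥2 trees
length 9: if q then if q then s else s has 2 parse trees

Two derivations of if q then if q then s else s:
  R ⇒ if q then R ⇒ if q then if q then R else R ⇒ if q then if q then s else R ⇒ if q then if q then s else s
  R ⇒ if q then R else R ⇒ if q then if q then R else R ⇒ if q then if q then s else R ⇒ if q then if q then s else s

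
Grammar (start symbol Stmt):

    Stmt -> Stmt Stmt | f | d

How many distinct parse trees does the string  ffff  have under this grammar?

Parse trees for ffff:
  [Stmt [Stmt f] [Stmt [Stmt f] [Stmt [Stmt f] [Stmt f]]]]
  [Stmt [Stmt f] [Stmt [Stmt [Stmt f] [Stmt f]] [Stmt f]]]
  [Stmt [Stmt [Stmt f] [Stmt f]] [Stmt [Stmt f] [Stmt f]]]
  [Stmt [Stmt [Stmt f] [Stmt [Stmt f] [Stmt f]]] [Stmt f]]
  [Stmt [Stmt [Stmt [Stmt f] [Stmt f]] [Stmt f]] [Stmt f]]

5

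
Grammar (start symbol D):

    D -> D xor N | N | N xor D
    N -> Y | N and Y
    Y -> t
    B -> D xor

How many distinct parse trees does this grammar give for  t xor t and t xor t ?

Parse trees for t xor t and t xor t:
  [D [D [D [N [Y t]]] xor [N [N [Y t]] and [Y t]]] xor [N [Y t]]]
  [D [D [N [Y t]] xor [D [N [N [Y t]] and [Y t]]]] xor [N [Y t]]]
  [D [N [Y t]] xor [D [D [N [N [Y t]] and [Y t]]] xor [N [Y t]]]]
  [D [N [Y t]] xor [D [N [N [Y t]] and [Y t]] xor [D [N [Y t]]]]]

4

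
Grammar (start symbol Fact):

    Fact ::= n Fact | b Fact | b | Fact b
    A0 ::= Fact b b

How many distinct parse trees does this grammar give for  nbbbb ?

Parse trees for nbbbb (showing first 6 of 15):
  [Fact n [Fact b [Fact b [Fact b [Fact b]]]]]
  [Fact n [Fact b [Fact b [Fact [Fact b] b]]]]
  [Fact n [Fact b [Fact [Fact b [Fact b]] b]]]
  [Fact n [Fact b [Fact [Fact [Fact b] b] b]]]
  [Fact n [Fact [Fact b [Fact b [Fact b]]] b]]
  [Fact n [Fact [Fact b [Fact [Fact b] b]] b]]

15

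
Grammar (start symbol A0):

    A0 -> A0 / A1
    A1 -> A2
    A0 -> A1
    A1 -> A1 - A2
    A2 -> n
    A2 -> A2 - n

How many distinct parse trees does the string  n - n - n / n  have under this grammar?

4

Parse trees for n - n - n / n:
  [A0 [A0 [A1 [A2 [A2 [A2 n] - n] - n]]] / [A1 [A2 n]]]
  [A0 [A0 [A1 [A1 [A2 n]] - [A2 [A2 n] - n]]] / [A1 [A2 n]]]
  [A0 [A0 [A1 [A1 [A2 [A2 n] - n]] - [A2 n]]] / [A1 [A2 n]]]
  [A0 [A0 [A1 [A1 [A1 [A2 n]] - [A2 n]] - [A2 n]]] / [A1 [A2 n]]]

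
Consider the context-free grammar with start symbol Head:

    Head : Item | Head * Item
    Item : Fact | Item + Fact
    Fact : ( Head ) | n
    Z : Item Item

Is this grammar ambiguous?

(Z is unreachable from Head, so its rules don't affect L(Head).) The grammar is stratified — Head handles '*' (left-recursive), Item handles '+', Fact atoms. Each operator has a fixed associativity and precedence level, so every string has one parse.

Unambiguous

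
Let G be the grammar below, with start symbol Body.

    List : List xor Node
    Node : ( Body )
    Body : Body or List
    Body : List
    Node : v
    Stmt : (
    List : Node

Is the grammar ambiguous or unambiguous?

Only Body, List, Node are reachable from Body; ignoring the rest: This is a standard precedence ladder (Body over List over Node), with each level left-recursive on its own operator ('or' at Body, 'xor' at List). That structure is LR(1), hence unambiguous.

Unambiguous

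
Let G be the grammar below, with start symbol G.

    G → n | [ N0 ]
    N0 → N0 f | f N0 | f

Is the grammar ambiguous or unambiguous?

Ambiguous

Witness: [ f f ]

Derivation 1: G ⇒ [ N0 ] ⇒ [ N0 f ] ⇒ [ f f ]
Derivation 2: G ⇒ [ N0 ] ⇒ [ f N0 ] ⇒ [ f f ]

Two distinct leftmost derivations for the same string.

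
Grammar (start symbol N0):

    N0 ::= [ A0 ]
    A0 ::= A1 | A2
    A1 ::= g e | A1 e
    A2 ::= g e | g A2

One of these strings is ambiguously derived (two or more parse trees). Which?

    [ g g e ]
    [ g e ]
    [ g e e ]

[ g g e ]: 1 tree
[ g e ]: 2 trees
[ g e e ]: 1 tree

[ g e ]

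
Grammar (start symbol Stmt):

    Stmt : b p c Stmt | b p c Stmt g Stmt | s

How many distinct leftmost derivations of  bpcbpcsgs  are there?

2

Parse trees for bpcbpcsgs:
  [Stmt b p c [Stmt b p c [Stmt s] g [Stmt s]]]
  [Stmt b p c [Stmt b p c [Stmt s]] g [Stmt s]]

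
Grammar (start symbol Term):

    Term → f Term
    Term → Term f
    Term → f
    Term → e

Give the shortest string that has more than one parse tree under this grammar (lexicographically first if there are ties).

f f

length 1: no string has ≥2 trees
length 2: f f has 2 parse trees

Two derivations of f f:
  Term ⇒ f Term ⇒ f f
  Term ⇒ Term f ⇒ f f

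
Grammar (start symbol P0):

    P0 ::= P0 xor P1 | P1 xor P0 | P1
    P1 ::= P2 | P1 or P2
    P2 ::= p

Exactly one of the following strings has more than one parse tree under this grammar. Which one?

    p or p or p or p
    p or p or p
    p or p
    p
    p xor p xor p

p or p or p or p: 1 tree
p or p or p: 1 tree
p or p: 1 tree
p: 1 tree
p xor p xor p: 4 trees

p xor p xor p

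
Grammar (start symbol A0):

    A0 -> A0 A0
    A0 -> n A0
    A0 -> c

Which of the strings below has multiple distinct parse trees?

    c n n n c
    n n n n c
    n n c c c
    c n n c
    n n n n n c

n n c c c

c n n n c: 1 tree
n n n n c: 1 tree
n n c c c: 9 trees
c n n c: 1 tree
n n n n n c: 1 tree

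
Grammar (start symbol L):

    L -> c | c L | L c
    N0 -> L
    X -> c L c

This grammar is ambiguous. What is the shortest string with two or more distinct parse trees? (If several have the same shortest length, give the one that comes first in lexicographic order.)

c c

length 1: no string has ≥2 trees
length 2: c c has 2 parse trees

Two derivations of c c:
  L ⇒ c L ⇒ c c
  L ⇒ L c ⇒ c c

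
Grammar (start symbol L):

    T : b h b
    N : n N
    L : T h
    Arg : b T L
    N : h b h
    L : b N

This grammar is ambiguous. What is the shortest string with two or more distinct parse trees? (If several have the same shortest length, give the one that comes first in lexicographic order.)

b h b h

length 4: b h b h has 2 parse trees

Two derivations of b h b h:
  L ⇒ T h ⇒ b h b h
  L ⇒ b N ⇒ b h b h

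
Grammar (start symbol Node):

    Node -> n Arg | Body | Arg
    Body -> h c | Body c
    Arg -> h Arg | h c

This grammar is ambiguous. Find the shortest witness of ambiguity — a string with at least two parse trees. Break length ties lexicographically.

h c

length 2: h c has 2 parse trees

Two derivations of h c:
  Node ⇒ Body ⇒ h c
  Node ⇒ Arg ⇒ h c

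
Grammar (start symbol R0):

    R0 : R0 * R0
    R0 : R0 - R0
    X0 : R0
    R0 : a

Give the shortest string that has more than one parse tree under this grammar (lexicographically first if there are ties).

a * a * a

length 1: no string has ≥2 trees
length 3: no string has ≥2 trees
length 5: a * a * a has 2 parse trees

Two derivations of a * a * a:
  R0 ⇒ R0 * R0 ⇒ R0 * R0 * R0 ⇒ a * R0 * R0 ⇒ a * a * R0 ⇒ a * a * a
  R0 ⇒ R0 * R0 ⇒ a * R0 ⇒ a * R0 * R0 ⇒ a * a * R0 ⇒ a * a * a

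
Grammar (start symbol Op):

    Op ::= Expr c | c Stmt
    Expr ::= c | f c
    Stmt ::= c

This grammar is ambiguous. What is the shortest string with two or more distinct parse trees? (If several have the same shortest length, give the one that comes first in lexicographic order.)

length 2: c c has 2 parse trees

Two derivations of c c:
  Op ⇒ Expr c ⇒ c c
  Op ⇒ c Stmt ⇒ c c

c c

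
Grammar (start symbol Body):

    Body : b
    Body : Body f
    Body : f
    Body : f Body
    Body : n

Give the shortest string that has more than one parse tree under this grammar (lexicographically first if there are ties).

length 1: no string has ≥2 trees
length 2: f f has 2 parse trees

Two derivations of f f:
  Body ⇒ Body f ⇒ f f
  Body ⇒ f Body ⇒ f f

f f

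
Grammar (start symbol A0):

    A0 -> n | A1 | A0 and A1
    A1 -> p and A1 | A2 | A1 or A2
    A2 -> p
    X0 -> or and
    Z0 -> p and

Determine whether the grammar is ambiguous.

Witness: p and p

Derivation 1: A0 ⇒ A1 ⇒ p and A1 ⇒ p and A2 ⇒ p and p
Derivation 2: A0 ⇒ A0 and A1 ⇒ A1 and A1 ⇒ A2 and A1 ⇒ p and A1 ⇒ p and A2 ⇒ p and p

Two distinct leftmost derivations for the same string.

Ambiguous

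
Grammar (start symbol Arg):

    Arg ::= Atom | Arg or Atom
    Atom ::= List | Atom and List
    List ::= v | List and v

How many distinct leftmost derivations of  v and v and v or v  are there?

Parse trees for v and v and v or v:
  [Arg [Arg [Atom [List [List [List v] and v] and v]]] or [Atom [List v]]]
  [Arg [Arg [Atom [Atom [List v]] and [List [List v] and v]]] or [Atom [List v]]]
  [Arg [Arg [Atom [Atom [List [List v] and v]] and [List v]]] or [Atom [List v]]]
  [Arg [Arg [Atom [Atom [Atom [List v]] and [List v]] and [List v]]] or [Atom [List v]]]

4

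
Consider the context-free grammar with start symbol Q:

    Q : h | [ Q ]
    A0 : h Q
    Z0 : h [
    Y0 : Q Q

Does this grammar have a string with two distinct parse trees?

Unambiguous

(A0, Z0, Y0 are unreachable from Q, so their rules don't affect L(Q).) Each string is a nest of matched brackets around a single atom. An opening bracket forces the recursive rule; an atom forces the base rule.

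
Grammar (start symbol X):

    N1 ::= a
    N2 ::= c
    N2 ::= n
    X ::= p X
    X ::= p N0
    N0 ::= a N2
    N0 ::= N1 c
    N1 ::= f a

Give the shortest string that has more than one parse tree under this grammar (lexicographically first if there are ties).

length 3: p a c has 2 parse trees

Two derivations of p a c:
  X ⇒ p N0 ⇒ p a N2 ⇒ p a c
  X ⇒ p N0 ⇒ p N1 c ⇒ p a c

p a c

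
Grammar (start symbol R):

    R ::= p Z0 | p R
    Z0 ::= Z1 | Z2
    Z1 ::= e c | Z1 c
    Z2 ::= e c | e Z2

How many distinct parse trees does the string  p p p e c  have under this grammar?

2

Parse trees for p p p e c:
  [R p [R p [R p [Z0 [Z1 e c]]]]]
  [R p [R p [R p [Z0 [Z2 e c]]]]]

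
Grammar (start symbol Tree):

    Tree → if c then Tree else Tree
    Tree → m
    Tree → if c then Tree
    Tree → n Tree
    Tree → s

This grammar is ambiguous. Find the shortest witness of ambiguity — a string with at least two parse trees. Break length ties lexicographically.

length 1: no string has ≥2 trees
length 2: no string has ≥2 trees
length 3: no string has ≥2 trees
length 4: no string has ≥2 trees
length 5: no string has ≥2 trees
length 6: no string has ≥2 trees
length 7: no string has ≥2 trees
length 8: no string has ≥2 trees
length 9: if c then if c then m else m has 2 parse trees

Two derivations of if c then if c then m else m:
  Tree ⇒ if c then Tree else Tree ⇒ if c then if c then Tree else Tree ⇒ if c then if c then m else Tree ⇒ if c then if c then m else m
  Tree ⇒ if c then Tree ⇒ if c then if c then Tree else Tree ⇒ if c then if c then m else Tree ⇒ if c then if c then m else m

if c then if c then m else m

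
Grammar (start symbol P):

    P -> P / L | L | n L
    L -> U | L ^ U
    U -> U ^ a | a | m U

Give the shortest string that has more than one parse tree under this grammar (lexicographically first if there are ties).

a ^ a

length 1: no string has ≥2 trees
length 2: no string has ≥2 trees
length 3: a ^ a has 2 parse trees

Two derivations of a ^ a:
  P ⇒ L ⇒ U ⇒ U ^ a ⇒ a ^ a
  P ⇒ L ⇒ L ^ U ⇒ U ^ U ⇒ a ^ U ⇒ a ^ a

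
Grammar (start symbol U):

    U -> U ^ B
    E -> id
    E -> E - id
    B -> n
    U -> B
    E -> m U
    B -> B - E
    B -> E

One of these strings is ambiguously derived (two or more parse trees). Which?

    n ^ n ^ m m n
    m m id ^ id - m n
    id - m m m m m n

m m id ^ id - m n

n ^ n ^ m m n: 1 tree
m m id ^ id - m n: 6 trees
id - m m m m m n: 1 tree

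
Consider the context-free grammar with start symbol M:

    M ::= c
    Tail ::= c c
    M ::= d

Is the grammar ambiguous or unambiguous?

Only M is reachable from M; ignoring the rest: Restricted to the reachable nonterminals, every rule has the form A → t or A → t B, and no two rules for the same A share a first terminal. The grammar encodes a DFA — one run per string.

Unambiguous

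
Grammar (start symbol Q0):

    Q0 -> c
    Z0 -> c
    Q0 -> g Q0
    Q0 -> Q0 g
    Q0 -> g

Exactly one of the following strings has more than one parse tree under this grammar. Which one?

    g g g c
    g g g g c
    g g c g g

g g c g g

g g g c: 1 tree
g g g g c: 1 tree
g g c g g: 6 trees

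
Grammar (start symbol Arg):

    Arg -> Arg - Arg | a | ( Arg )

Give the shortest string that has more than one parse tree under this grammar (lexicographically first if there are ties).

length 1: no string has ≥2 trees
length 3: no string has ≥2 trees
length 5: a - a - a has 2 parse trees

Two derivations of a - a - a:
  Arg ⇒ Arg - Arg ⇒ Arg - Arg - Arg ⇒ a - Arg - Arg ⇒ a - a - Arg ⇒ a - a - a
  Arg ⇒ Arg - Arg ⇒ a - Arg ⇒ a - Arg - Arg ⇒ a - a - Arg ⇒ a - a - a

a - a - a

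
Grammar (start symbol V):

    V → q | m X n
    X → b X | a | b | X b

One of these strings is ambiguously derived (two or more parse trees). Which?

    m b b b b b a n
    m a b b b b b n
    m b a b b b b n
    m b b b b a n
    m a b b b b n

m b b b b b a n: 1 tree
m a b b b b b n: 1 tree
m b a b b b b n: 5 trees
m b b b b a n: 1 tree
m a b b b b n: 1 tree

m b a b b b b n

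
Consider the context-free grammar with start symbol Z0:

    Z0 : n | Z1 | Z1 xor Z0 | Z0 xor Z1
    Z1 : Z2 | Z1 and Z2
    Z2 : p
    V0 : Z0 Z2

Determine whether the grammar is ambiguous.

Ambiguous

Witness: p xor p

Derivation 1: Z0 ⇒ Z1 xor Z0 ⇒ Z2 xor Z0 ⇒ p xor Z0 ⇒ p xor Z1 ⇒ p xor Z2 ⇒ p xor p
Derivation 2: Z0 ⇒ Z0 xor Z1 ⇒ Z1 xor Z1 ⇒ Z2 xor Z1 ⇒ p xor Z1 ⇒ p xor Z2 ⇒ p xor p

Two distinct leftmost derivations for the same string.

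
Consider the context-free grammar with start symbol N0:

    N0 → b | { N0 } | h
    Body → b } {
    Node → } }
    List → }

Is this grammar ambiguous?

Only N0 is reachable from N0; ignoring the rest: L(N0) is { openⁿ atom closeⁿ : n ≥ 0 }. The bracket depth fixes n, and the derivation is forced at every step.

Unambiguous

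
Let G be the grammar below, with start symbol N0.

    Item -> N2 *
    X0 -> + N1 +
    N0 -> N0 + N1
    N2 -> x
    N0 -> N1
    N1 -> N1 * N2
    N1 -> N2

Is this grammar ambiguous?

(Item, X0 are unreachable from N0, so their rules don't affect L(N0).) The grammar is stratified — N0 handles '+' (left-recursive), N1 handles '*', N2 atoms. Each operator has a fixed associativity and precedence level, so every string has one parse.

Unambiguous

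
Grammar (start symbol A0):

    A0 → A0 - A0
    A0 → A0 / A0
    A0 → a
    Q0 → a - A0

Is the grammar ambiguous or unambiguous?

Ambiguous

Witness: a - a - a

Derivation 1: A0 ⇒ A0 - A0 ⇒ A0 - A0 - A0 ⇒ a - A0 - A0 ⇒ a - a - A0 ⇒ a - a - a
Derivation 2: A0 ⇒ A0 - A0 ⇒ a - A0 ⇒ a - A0 - A0 ⇒ a - a - A0 ⇒ a - a - a

Two distinct leftmost derivations for the same string.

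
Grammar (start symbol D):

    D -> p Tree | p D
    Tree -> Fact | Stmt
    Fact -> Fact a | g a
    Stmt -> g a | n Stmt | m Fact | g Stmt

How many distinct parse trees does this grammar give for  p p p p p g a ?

2

Parse trees for p p p p p g a:
  [D p [D p [D p [D p [D p [Tree [Fact g a]]]]]]]
  [D p [D p [D p [D p [D p [Tree [Stmt g a]]]]]]]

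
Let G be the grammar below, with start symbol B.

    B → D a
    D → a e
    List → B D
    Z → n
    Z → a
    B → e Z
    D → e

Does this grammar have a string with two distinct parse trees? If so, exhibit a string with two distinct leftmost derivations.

Ambiguous

Witness: e a

Derivation 1: B ⇒ D a ⇒ e a
Derivation 2: B ⇒ e Z ⇒ e a

Two distinct leftmost derivations for the same string.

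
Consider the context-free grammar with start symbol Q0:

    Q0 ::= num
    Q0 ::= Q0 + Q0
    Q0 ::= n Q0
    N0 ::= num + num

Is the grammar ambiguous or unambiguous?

Ambiguous

Witness: n num + num

Derivation 1: Q0 ⇒ Q0 + Q0 ⇒ n Q0 + Q0 ⇒ n num + Q0 ⇒ n num + num
Derivation 2: Q0 ⇒ n Q0 ⇒ n Q0 + Q0 ⇒ n num + Q0 ⇒ n num + num

Two distinct leftmost derivations for the same string.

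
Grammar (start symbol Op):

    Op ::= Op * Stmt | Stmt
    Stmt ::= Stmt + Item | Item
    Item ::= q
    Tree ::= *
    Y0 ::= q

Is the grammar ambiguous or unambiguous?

(Tree, Y0 are unreachable from Op, so their rules don't affect L(Op).) Op → Op * Stmt | Stmt  ;  Stmt → Stmt + Item | Item  — a left-associative chain with Item at the bottom. Each string factors uniquely by precedence.

Unambiguous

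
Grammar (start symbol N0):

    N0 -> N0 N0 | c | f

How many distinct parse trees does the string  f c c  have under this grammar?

Parse trees for f c c:
  [N0 [N0 f] [N0 [N0 c] [N0 c]]]
  [N0 [N0 [N0 f] [N0 c]] [N0 c]]

2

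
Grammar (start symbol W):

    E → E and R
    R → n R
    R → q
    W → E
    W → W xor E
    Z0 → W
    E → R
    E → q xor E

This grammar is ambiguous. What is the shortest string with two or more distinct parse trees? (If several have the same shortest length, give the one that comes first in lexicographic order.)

length 1: no string has ≥2 trees
length 2: no string has ≥2 trees
length 3: q xor q has 2 parse trees

Two derivations of q xor q:
  W ⇒ E ⇒ q xor E ⇒ q xor R ⇒ q xor q
  W ⇒ W xor E ⇒ E xor E ⇒ R xor E ⇒ q xor E ⇒ q xor R ⇒ q xor q

q xor q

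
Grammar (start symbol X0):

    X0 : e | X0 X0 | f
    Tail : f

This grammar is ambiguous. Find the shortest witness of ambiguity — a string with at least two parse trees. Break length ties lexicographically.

e e e

length 1: no string has ≥2 trees
length 2: no string has ≥2 trees
length 3: e e e has 2 parse trees

Two derivations of e e e:
  X0 ⇒ X0 X0 ⇒ e X0 ⇒ e X0 X0 ⇒ e e X0 ⇒ e e e
  X0 ⇒ X0 X0 ⇒ X0 X0 X0 ⇒ e X0 X0 ⇒ e e X0 ⇒ e e e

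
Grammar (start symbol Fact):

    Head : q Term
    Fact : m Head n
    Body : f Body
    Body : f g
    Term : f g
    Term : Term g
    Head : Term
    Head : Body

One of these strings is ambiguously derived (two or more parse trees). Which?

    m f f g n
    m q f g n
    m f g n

m f g n

m f f g n: 1 tree
m q f g n: 1 tree
m f g n: 2 trees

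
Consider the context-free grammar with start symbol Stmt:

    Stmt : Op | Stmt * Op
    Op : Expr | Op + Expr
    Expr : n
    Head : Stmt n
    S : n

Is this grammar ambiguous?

Only Stmt, Op, Expr are reachable from Stmt; ignoring the rest: The grammar is stratified — Stmt handles '*' (left-recursive), Op handles '+', Expr atoms. Each operator has a fixed associativity and precedence level, so every string has one parse.

Unambiguous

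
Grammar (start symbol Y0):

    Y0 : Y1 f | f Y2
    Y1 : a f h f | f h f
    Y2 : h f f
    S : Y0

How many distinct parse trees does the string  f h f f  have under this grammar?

Parse trees for f h f f:
  [Y0 [Y1 f h f] f]
  [Y0 f [Y2 h f f]]

2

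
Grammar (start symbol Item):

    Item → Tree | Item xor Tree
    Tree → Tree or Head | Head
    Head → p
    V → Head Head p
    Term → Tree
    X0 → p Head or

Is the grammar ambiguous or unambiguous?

Unambiguous

(V, Term, X0 are unreachable from Item, so their rules don't affect L(Item).) This is a standard precedence ladder (Item over Tree over Head), with each level left-recursive on its own operator ('xor' at Item, 'or' at Tree). That structure is LR(1), hence unambiguous.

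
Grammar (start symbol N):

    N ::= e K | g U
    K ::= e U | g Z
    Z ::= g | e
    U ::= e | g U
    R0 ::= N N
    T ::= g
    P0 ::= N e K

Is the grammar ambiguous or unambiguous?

Unambiguous

(R0, T, P0 are unreachable from N, so their rules don't affect L(N).) The reachable rules are right-linear with at most one rule per (nonterminal, next-terminal) pair. Each input token forces the next rule, so parsing is deterministic.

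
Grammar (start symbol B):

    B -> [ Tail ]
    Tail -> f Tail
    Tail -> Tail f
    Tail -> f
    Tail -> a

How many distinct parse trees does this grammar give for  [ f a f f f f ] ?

Parse trees for [ f a f f f f ]:
  [B [ [Tail f [Tail [Tail [Tail [Tail [Tail a] f] f] f] f]] ]]
  [B [ [Tail [Tail f [Tail [Tail [Tail [Tail a] f] f] f]] f] ]]
  [B [ [Tail [Tail [Tail f [Tail [Tail [Tail a] f] f]] f] f] ]]
  [B [ [Tail [Tail [Tail [Tail f [Tail [Tail a] f]] f] f] f] ]]
  [B [ [Tail [Tail [Tail [Tail [Tail f [Tail a]] f] f] f] f] ]]

5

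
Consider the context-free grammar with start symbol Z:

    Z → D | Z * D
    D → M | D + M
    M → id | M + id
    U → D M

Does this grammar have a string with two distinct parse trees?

Witness: id + id

Derivation 1: Z ⇒ D ⇒ M ⇒ M + id ⇒ id + id
Derivation 2: Z ⇒ D ⇒ D + M ⇒ M + M ⇒ id + M ⇒ id + id

Two distinct leftmost derivations for the same string.

Ambiguous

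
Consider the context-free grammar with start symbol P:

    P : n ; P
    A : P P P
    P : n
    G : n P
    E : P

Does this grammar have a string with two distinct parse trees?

(E, A, G are unreachable from P, so their rules don't affect L(P).) The reachable grammar is A → atom sep A | atom. Each atom is followed by either the separator (recurse) or end-of-string (stop) — no choice point.

Unambiguous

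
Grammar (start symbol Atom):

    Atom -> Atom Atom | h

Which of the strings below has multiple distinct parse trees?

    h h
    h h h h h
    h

h h: 1 tree
h h h h h: 14 trees
h: 1 tree

h h h h h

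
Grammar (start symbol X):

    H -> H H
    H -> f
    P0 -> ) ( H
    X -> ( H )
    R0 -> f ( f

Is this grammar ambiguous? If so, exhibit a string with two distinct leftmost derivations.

Witness: ( f f f )

Derivation 1: X ⇒ ( H ) ⇒ ( H H ) ⇒ ( H H H ) ⇒ ( f H H ) ⇒ ( f f H ) ⇒ ( f f f )
Derivation 2: X ⇒ ( H ) ⇒ ( H H ) ⇒ ( f H ) ⇒ ( f H H ) ⇒ ( f f H ) ⇒ ( f f f )

Two distinct leftmost derivations for the same string.

Ambiguous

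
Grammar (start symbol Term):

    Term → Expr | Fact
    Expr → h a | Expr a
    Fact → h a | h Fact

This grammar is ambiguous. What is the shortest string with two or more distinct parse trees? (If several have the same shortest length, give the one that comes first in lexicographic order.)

length 2: h a has 2 parse trees

Two derivations of h a:
  Term ⇒ Expr ⇒ h a
  Term ⇒ Fact ⇒ h a

h a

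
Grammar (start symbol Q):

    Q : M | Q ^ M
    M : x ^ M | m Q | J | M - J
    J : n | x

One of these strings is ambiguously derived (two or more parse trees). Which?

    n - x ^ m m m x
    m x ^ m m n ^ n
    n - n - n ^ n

m x ^ m m n ^ n

n - x ^ m m m x: 1 tree
m x ^ m m n ^ n: 11 trees
n - n - n ^ n: 1 tree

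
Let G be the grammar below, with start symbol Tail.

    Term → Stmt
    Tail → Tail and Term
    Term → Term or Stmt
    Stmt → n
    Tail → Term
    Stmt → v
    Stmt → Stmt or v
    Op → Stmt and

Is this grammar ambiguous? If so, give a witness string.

Ambiguous

Witness: n or v

Derivation 1: Tail ⇒ Term ⇒ Stmt ⇒ Stmt or v ⇒ n or v
Derivation 2: Tail ⇒ Term ⇒ Term or Stmt ⇒ Stmt or Stmt ⇒ n or Stmt ⇒ n or v

Two distinct leftmost derivations for the same string.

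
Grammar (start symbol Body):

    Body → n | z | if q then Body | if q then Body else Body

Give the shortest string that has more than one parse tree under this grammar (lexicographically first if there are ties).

if q then if q then n else n

length 1: no string has ≥2 trees
length 4: no string has ≥2 trees
length 6: no string has ≥2 trees
length 7: no string has ≥2 trees
length 9: if q then if q then n else n has 2 parse trees

Two derivations of if q then if q then n else n:
  Body ⇒ if q then Body ⇒ if q then if q then Body else Body ⇒ if q then if q then n else Body ⇒ if q then if q then n else n
  Body ⇒ if q then Body else Body ⇒ if q then if q then Body else Body ⇒ if q then if q then n else Body ⇒ if q then if q then n else n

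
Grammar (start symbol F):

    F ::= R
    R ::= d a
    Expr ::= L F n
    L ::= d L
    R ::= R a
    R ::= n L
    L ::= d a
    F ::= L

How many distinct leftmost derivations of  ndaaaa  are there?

Parse trees for ndaaaa:
  [F [R [R [R [R n [L d a]] a] a] a]]

1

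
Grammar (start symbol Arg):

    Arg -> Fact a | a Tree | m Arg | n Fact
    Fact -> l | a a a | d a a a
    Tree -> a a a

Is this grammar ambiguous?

Ambiguous

Witness: a a a a

Derivation 1: Arg ⇒ Fact a ⇒ a a a a
Derivation 2: Arg ⇒ a Tree ⇒ a a a a

Two distinct leftmost derivations for the same string.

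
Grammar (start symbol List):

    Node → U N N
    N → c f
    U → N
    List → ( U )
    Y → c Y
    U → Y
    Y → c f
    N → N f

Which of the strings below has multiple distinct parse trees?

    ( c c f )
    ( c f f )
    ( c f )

( c c f ): 1 tree
( c f f ): 1 tree
( c f ): 2 trees

( c f )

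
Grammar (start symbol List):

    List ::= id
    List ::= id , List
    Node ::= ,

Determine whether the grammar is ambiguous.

Unambiguous

(Node is unreachable from List, so its rules don't affect L(List).) Right-recursive list with a separator: after each atom, whether the separator follows determines the rule. One parse per string.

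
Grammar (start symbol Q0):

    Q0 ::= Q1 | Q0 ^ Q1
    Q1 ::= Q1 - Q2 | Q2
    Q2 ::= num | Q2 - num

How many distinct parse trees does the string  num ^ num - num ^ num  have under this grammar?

Parse trees for num ^ num - num ^ num:
  [Q0 [Q0 [Q0 [Q1 [Q2 num]]] ^ [Q1 [Q1 [Q2 num]] - [Q2 num]]] ^ [Q1 [Q2 num]]]
  [Q0 [Q0 [Q0 [Q1 [Q2 num]]] ^ [Q1 [Q2 [Q2 num] - num]]] ^ [Q1 [Q2 num]]]

2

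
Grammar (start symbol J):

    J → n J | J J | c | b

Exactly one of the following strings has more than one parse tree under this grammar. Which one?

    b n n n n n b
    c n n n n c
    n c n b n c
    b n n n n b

n c n b n c

b n n n n n b: 1 tree
c n n n n c: 1 tree
n c n b n c: 7 trees
b n n n n b: 1 tree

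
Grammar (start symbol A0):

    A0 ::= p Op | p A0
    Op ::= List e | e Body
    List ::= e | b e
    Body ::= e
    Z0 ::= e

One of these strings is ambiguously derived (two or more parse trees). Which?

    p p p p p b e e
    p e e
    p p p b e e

p p p p p b e e: 1 tree
p e e: 2 trees
p p p b e e: 1 tree

p e e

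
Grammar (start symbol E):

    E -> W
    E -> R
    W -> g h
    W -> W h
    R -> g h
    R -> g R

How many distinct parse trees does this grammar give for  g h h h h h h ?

Parse trees for g h h h h h h:
  [E [W [W [W [W [W [W g h] h] h] h] h] h]]

1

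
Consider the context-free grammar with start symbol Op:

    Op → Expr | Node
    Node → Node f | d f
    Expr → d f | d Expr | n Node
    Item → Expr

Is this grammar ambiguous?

Ambiguous

Witness: d f

Derivation 1: Op ⇒ Expr ⇒ d f
Derivation 2: Op ⇒ Node ⇒ d f

Two distinct leftmost derivations for the same string.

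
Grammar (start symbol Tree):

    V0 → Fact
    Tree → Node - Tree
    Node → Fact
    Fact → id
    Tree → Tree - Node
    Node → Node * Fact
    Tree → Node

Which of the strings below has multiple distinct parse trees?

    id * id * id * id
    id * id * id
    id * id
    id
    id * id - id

id * id * id * id: 1 tree
id * id * id: 1 tree
id * id: 1 tree
id: 1 tree
id * id - id: 2 trees

id * id - id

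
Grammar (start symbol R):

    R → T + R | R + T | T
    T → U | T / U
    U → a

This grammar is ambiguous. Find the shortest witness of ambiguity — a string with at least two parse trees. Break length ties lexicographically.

length 1: no string has ≥2 trees
length 3: a + a has 2 parse trees

Two derivations of a + a:
  R ⇒ T + R ⇒ U + R ⇒ a + R ⇒ a + T ⇒ a + U ⇒ a + a
  R ⇒ R + T ⇒ T + T ⇒ U + T ⇒ a + T ⇒ a + U ⇒ a + a

a + a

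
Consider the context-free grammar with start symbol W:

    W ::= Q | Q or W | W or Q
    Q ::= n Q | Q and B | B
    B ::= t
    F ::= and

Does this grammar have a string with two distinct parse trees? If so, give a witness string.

Ambiguous

Witness: t or t

Derivation 1: W ⇒ Q or W ⇒ B or W ⇒ t or W ⇒ t or Q ⇒ t or B ⇒ t or t
Derivation 2: W ⇒ W or Q ⇒ Q or Q ⇒ B or Q ⇒ t or Q ⇒ t or B ⇒ t or t

Two distinct leftmost derivations for the same string.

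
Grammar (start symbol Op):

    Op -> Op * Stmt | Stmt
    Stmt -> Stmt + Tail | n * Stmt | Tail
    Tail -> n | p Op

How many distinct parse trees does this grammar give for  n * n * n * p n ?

Parse trees for n * n * n * p n:
  [Op [Op [Stmt [Tail n]]] * [Stmt n * [Stmt n * [Stmt [Tail p [Op [Stmt [Tail n]]]]]]]]
  [Op [Op [Op [Stmt [Tail n]]] * [Stmt [Tail n]]] * [Stmt n * [Stmt [Tail p [Op [Stmt [Tail n]]]]]]]
  [Op [Op [Stmt n * [Stmt [Tail n]]]] * [Stmt n * [Stmt [Tail p [Op [Stmt [Tail n]]]]]]]
  [Op [Op [Op [Stmt [Tail n]]] * [Stmt n * [Stmt [Tail n]]]] * [Stmt [Tail p [Op [Stmt [Tail n]]]]]]
  [Op [Op [Op [Op [Stmt [Tail n]]] * [Stmt [Tail n]]] * [Stmt [Tail n]]] * [Stmt [Tail p [Op [Stmt [Tail n]]]]]]
  [Op [Op [Op [Stmt n * [Stmt [Tail n]]]] * [Stmt [Tail n]]] * [Stmt [Tail p [Op [Stmt [Tail n]]]]]]
  [Op [Op [Stmt n * [Stmt n * [Stmt [Tail n]]]]] * [Stmt [Tail p [Op [Stmt [Tail n]]]]]]
  [Op [Stmt n * [Stmt n * [Stmt n * [Stmt [Tail p [Op [Stmt [Tail n]]]]]]]]]

8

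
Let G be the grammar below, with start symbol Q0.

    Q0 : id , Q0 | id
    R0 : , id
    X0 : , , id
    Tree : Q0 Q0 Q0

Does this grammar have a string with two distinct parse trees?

Only Q0 is reachable from Q0; ignoring the rest: The reachable grammar is A → atom sep A | atom. Each atom is followed by either the separator (recurse) or end-of-string (stop) — no choice point.

Unambiguous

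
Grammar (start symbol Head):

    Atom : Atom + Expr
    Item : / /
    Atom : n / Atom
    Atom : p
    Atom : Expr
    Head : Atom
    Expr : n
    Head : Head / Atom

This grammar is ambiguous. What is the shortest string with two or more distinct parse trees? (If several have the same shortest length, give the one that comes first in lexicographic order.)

length 1: no string has ≥2 trees
length 3: n / n has 2 parse trees

Two derivations of n / n:
  Head ⇒ Atom ⇒ n / Atom ⇒ n / Expr ⇒ n / n
  Head ⇒ Head / Atom ⇒ Atom / Atom ⇒ Expr / Atom ⇒ n / Atom ⇒ n / Expr ⇒ n / n

n / n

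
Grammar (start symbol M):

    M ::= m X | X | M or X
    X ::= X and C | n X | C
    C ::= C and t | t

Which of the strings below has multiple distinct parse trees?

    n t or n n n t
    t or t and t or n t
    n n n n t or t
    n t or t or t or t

t or t and t or n t

n t or n n n t: 1 tree
t or t and t or n t: 2 trees
n n n n t or t: 1 tree
n t or t or t or t: 1 tree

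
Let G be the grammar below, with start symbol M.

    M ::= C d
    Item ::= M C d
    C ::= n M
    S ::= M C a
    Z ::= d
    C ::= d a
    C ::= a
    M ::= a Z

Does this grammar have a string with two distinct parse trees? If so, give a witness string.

Ambiguous

Witness: a d

Derivation 1: M ⇒ C d ⇒ a d
Derivation 2: M ⇒ a Z ⇒ a d

Two distinct leftmost derivations for the same string.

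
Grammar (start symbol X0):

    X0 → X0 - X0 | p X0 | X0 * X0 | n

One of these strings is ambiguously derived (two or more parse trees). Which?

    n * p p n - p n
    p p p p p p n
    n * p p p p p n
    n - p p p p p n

n * p p n - p n: 4 trees
p p p p p p n: 1 tree
n * p p p p p n: 1 tree
n - p p p p p n: 1 tree

n * p p n - p n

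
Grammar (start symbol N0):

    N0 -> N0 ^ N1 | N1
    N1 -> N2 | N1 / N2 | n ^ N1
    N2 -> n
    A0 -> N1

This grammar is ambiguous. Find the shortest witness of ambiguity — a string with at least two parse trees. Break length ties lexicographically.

n ^ n

length 1: no string has ≥2 trees
length 3: n ^ n has 2 parse trees

Two derivations of n ^ n:
  N0 ⇒ N0 ^ N1 ⇒ N1 ^ N1 ⇒ N2 ^ N1 ⇒ n ^ N1 ⇒ n ^ N2 ⇒ n ^ n
  N0 ⇒ N1 ⇒ n ^ N1 ⇒ n ^ N2 ⇒ n ^ n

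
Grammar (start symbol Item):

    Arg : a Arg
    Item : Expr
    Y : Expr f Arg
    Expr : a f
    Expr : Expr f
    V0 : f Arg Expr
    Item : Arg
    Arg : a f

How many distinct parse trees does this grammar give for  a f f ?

Parse trees for a f f:
  [Item [Expr [Expr a f] f]]

1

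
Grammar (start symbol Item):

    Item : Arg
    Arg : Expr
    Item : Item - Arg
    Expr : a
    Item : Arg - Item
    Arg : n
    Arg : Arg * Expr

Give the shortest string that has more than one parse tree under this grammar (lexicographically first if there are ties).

a - a

length 1: no string has ≥2 trees
length 3: a - a has 2 parse trees

Two derivations of a - a:
  Item ⇒ Item - Arg ⇒ Arg - Arg ⇒ Expr - Arg ⇒ a - Arg ⇒ a - Expr ⇒ a - a
  Item ⇒ Arg - Item ⇒ Expr - Item ⇒ a - Item ⇒ a - Arg ⇒ a - Expr ⇒ a - a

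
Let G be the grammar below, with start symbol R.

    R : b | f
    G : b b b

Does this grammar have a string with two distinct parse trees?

Unambiguous

Only R is reachable from R; ignoring the rest: The reachable rules are right-linear with at most one rule per (nonterminal, next-terminal) pair. Each input token forces the next rule, so parsing is deterministic.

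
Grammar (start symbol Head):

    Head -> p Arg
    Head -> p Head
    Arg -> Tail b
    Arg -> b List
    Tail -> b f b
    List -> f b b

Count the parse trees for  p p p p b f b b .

Parse trees for p p p p b f b b:
  [Head p [Head p [Head p [Head p [Arg [Tail b f b] b]]]]]
  [Head p [Head p [Head p [Head p [Arg b [List f b b]]]]]]

2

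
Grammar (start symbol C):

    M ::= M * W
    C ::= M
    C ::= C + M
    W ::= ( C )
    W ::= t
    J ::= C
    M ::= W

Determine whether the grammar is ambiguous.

(J is unreachable from C, so its rules don't affect L(C).) C → C + M | M  ;  M → M * W | W  — a left-associative chain with W at the bottom. Each string factors uniquely by precedence.

Unambiguous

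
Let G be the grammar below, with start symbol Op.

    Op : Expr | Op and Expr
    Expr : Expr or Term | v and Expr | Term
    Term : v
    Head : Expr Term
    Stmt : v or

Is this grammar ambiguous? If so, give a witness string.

Ambiguous

Witness: v and v

Derivation 1: Op ⇒ Expr ⇒ v and Expr ⇒ v and Term ⇒ v and v
Derivation 2: Op ⇒ Op and Expr ⇒ Expr and Expr ⇒ Term and Expr ⇒ v and Expr ⇒ v and Term ⇒ v and v

Two distinct leftmost derivations for the same string.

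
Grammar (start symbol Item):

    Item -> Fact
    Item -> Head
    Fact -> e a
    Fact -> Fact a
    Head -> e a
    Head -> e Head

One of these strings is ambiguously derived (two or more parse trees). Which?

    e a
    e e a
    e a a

e a: 2 trees
e e a: 1 tree
e a a: 1 tree

e a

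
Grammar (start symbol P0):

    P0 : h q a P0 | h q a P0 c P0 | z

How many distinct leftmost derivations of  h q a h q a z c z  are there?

2

Parse trees for h q a h q a z c z:
  [P0 h q a [P0 h q a [P0 z] c [P0 z]]]
  [P0 h q a [P0 h q a [P0 z]] c [P0 z]]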